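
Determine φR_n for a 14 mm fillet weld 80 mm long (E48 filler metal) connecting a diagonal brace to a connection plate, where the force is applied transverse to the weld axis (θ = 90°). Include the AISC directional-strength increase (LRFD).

E48XX → F_EXX = 480 MPa.
t_e = 0.707 × 14 = 9.898 mm; A_we = 9.898 × 80 = 791.8 mm².
Directional factor: 1.0 + 0.5 sin^1.5(90°) = 1.5.
F_nw = 0.6 × 480 × 1.5 = 432 MPa.
φR_n = 0.75 × 432 × 791.8 × 10⁻³ = 256.6 kN.

φR_n ≈ 257 kN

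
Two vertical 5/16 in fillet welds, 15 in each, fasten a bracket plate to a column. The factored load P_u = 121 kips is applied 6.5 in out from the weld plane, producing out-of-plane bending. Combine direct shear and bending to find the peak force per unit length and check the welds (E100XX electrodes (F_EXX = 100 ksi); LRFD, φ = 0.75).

f_max ≈ 11.2 kip/in; NOT adequate

L_w = 2 × 15 = 30 in; section modulus (unit throat) S = 2 × L²/6 = 75 in².
Direct shear f_v = P/L_w = 121/30 = 4.033 kip/in.
Moment M = P × e = 121 × 6.5 = 786.5 kip·in; bending f_b = M/S = 10.49 kip/in.
f_max = √(f_v² + f_b²) = √(4.033² + 10.49²) = 11.24 kip/in.
φr_n = 0.75 × 0.6 × 100 × (0.707 × 0.3125) = 9.942 kip/in → NOT adequate.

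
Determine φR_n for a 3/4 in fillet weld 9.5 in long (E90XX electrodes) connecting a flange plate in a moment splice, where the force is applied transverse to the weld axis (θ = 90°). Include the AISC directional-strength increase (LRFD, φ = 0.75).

E90XX → F_EXX = 90 ksi.
t_e = 0.707 × 0.75 = 0.5302 in; A_we = 0.5302 × 9.5 = 5.037 in².
Directional factor: 1.0 + 0.5 sin^1.5(90°) = 1.5.
F_nw = 0.6 × 90 × 1.5 = 81 ksi.
φR_n = 0.75 × 81 × 5.037 = 306 kip.

φR_n ≈ 306 kip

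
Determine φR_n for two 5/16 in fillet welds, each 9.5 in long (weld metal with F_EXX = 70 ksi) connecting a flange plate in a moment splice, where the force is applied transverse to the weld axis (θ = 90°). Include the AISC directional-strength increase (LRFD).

t_e = 0.707 × 0.3125 = 0.2209 in; A_we = 0.2209 × 19 = 4.198 in².
Directional factor: 1.0 + 0.5 sin^1.5(90°) = 1.5.
F_nw = 0.6 × 70 × 1.5 = 63 ksi.
φR_n = 0.75 × 63 × 4.198 = 198.3 kip.

φR_n ≈ 198 kip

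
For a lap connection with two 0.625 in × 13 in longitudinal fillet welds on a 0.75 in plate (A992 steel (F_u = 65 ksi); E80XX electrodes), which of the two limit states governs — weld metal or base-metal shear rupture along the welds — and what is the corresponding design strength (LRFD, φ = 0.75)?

φR_n ≈ 414 kips (weld metal governs)

E80XX → F_EXX = 80 ksi.
t_e = 0.707 × 0.625 = 0.4419 in; L = 26 in.
Weld metal: φR_n = 0.75 × 0.6 × 80 × 0.4419 × 26 = 413.6 kips.
Base metal (shear rupture): φR_n = 0.75 × 0.6 × 65 × 0.75 × 26 = 570.4 kips.
Governing: weld metal.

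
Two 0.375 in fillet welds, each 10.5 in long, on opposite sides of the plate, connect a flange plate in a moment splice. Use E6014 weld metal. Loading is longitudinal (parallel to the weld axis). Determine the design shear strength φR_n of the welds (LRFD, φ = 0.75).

φR_n ≈ 150 kips

E60XX → F_EXX = 60 ksi.
Effective throat t_e = 0.707 × 0.375 = 0.2651 in.
Total length L = 21 in; A_we = 0.2651 × 21 = 5.568 in².
F_nw = 0.6 F_EXX = 0.6 × 60 = 36 ksi.
φR_n = 0.75 × 36 × 5.568 = 150.3 kips.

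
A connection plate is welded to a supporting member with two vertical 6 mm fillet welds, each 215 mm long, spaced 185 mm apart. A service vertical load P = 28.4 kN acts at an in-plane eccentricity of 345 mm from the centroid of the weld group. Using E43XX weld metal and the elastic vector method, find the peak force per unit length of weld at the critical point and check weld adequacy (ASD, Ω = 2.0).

E43XX → F_EXX = 430 MPa.
Total weld length L_w = 430 mm. Treat welds as unit-width lines.
Polar moment about centroid: J = 2[d³/12 + d(b/2)²] = 2[215³/12 + 215×92.5²] = 5336000 mm³.
Direct shear f_v = P/L_w = 28.4×10³ / 430 = 66.05 N/mm (vertical).
Torsion M = P·e = 28.4×10³ × 345 = 9798000 N·mm.
Critical point at (x, y) = (92.5, 107.5) from centroid. f_tx = M·y/J = 197.4 N/mm; f_ty = M·x/J = 169.9 N/mm.
Resultant f_max = √[f_tx² + (f_v + f_ty)²] = √[197.4² + (66.05 + 169.9)²] = 307.6 N/mm.
Capacity per unit length: r_n/Ω = (1/2.0) × 0.6 × 430 × (0.707 × 6) = 547.2 N/mm.
307.6 ≤ 547.2 → adequate.

f_max ≈ 308 N/mm; adequate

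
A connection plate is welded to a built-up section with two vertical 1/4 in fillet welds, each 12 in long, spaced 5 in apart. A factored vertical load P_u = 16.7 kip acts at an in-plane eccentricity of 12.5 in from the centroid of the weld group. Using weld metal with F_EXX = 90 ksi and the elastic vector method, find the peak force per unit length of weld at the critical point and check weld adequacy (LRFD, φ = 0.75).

f_max ≈ 3.43 kip/in; adequate

Total weld length L_w = 24 in. Treat welds as unit-width lines.
Polar moment about centroid: J = 2[d³/12 + d(b/2)²] = 2[12³/12 + 12×2.5²] = 438 in³.
Direct shear f_v = P/L_w = 16.7 / 24 = 0.6958 kip/in (vertical).
Torsion M = P·e = 16.7 × 12.5 = 208.75 kip·in.
Critical point at (x, y) = (2.5, 6) from centroid. f_tx = M·y/J = 2.86 kip/in; f_ty = M·x/J = 1.191 kip/in.
Resultant f_max = √[f_tx² + (f_v + f_ty)²] = √[2.86² + (0.6958 + 1.191)²] = 3.426 kip/in.
Capacity per unit length: φr_n = 0.75 × 0.6 × 90 × (0.707 × 0.25) = 7.158 kip/in.
3.426 ≤ 7.158 → adequate.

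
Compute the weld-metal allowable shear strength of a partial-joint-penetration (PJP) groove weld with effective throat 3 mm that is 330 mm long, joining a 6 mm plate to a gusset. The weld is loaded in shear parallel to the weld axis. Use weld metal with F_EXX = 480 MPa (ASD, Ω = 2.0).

Effective throat (given) t_e = 3 mm.
A_we = 3 × 330 = 990 mm².
F_nw = 0.6 F_EXX = 288 MPa.
R_n/Ω = (288 × 990) / 2.0 × 10⁻³ = 142.6 kN.

R_n/Ω ≈ 143 kN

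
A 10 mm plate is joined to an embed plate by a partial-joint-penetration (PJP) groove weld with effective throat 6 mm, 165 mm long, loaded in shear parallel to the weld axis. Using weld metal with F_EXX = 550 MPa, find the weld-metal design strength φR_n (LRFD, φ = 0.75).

φR_n ≈ 245 kN

Effective throat (given) t_e = 6 mm.
A_we = 6 × 165 = 990 mm².
F_nw = 0.6 F_EXX = 330 MPa.
φR_n = 0.75 × 330 × 990 × 10⁻³ = 245 kN.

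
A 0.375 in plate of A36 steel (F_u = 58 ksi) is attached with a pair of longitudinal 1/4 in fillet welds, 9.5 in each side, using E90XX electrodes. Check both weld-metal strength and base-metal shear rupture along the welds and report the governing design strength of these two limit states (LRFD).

φR_n ≈ 136 kip (weld metal governs)

E90XX → F_EXX = 90 ksi.
t_e = 0.707 × 0.25 = 0.1767 in; L = 19 in.
Weld metal: φR_n = 0.75 × 0.6 × 90 × 0.1767 × 19 = 136 kip.
Base metal (shear rupture): φR_n = 0.75 × 0.6 × 58 × 0.375 × 19 = 186 kip.
Governing: weld metal.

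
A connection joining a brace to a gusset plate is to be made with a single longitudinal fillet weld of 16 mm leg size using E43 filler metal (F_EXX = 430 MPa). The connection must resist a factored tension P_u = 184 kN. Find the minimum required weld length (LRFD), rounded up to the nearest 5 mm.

Throat t_e = 0.707 × 16 = 11.31 mm.
φr_n = 0.75 × 0.6 × 430 × 11.31 × 10⁻³ = 2.189 kN/mm.
L_req = P_u / φr_n = 184 / 2.189 = 84.06 mm total.
Round up → use L = 85 mm.

L = 85 mm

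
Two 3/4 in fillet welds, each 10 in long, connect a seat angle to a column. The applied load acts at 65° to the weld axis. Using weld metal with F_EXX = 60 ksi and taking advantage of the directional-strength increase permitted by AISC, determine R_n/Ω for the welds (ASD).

t_e = 0.707 × 0.75 = 0.5302 in; A_we = 0.5302 × 20 = 10.61 in².
Directional factor: 1.0 + 0.5 sin^1.5(65°) = 1.431.
F_nw = 0.6 × 60 × 1.431 = 51.53 ksi.
R_n/Ω = (51.53 × 10.61) / 2.0 = 273.2 kips.

R_n/Ω ≈ 273 kips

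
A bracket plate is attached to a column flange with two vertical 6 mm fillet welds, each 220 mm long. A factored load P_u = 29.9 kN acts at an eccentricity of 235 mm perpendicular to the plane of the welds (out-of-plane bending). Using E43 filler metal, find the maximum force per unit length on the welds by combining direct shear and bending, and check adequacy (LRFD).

E43XX → F_EXX = 430 MPa.
L_w = 2 × 220 = 440 mm; section modulus (unit throat) S = 2 × L²/6 = 16130 mm².
Direct shear f_v = P/L_w = 29.9×10³/440 = 67.95 N/mm.
Moment M = P × e = 29.9×10³ × 235 = 7026500 N·mm; bending f_b = M/S = 435.5 N/mm.
f_max = √(f_v² + f_b²) = √(67.95² + 435.5²) = 440.8 N/mm.
φr_n = 0.75 × 0.6 × 430 × (0.707 × 6) = 820.8 N/mm → adequate.

f_max ≈ 441 N/mm; adequate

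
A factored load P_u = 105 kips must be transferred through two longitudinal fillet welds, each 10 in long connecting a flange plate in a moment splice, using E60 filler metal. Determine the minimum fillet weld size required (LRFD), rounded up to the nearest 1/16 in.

w = 5/16 in

E60XX → F_EXX = 60 ksi.
Total weld length L = 20 in.
Required throat t_e = P_u / (φ × 0.6 F_EXX × L) = 105 / (0.75 × 0.6 × 60 × 20) = 0.1944 in.
Required leg w = t_e / 0.707 = 0.275 in → use 5/16 in.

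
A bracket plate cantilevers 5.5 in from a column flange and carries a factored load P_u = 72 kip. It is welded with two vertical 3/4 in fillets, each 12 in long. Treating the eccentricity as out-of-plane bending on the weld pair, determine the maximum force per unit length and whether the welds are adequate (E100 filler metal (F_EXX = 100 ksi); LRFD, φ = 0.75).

L_w = 2 × 12 = 24 in; section modulus (unit throat) S = 2 × L²/6 = 48 in².
Direct shear f_v = P/L_w = 72/24 = 3 kip/in.
Moment M = P × e = 72 × 5.5 = 396 kip·in; bending f_b = M/S = 8.25 kip/in.
f_max = √(f_v² + f_b²) = √(3² + 8.25²) = 8.779 kip/in.
φr_n = 0.75 × 0.6 × 100 × (0.707 × 0.75) = 23.86 kip/in → adequate.

f_max ≈ 8.78 kip/in; adequate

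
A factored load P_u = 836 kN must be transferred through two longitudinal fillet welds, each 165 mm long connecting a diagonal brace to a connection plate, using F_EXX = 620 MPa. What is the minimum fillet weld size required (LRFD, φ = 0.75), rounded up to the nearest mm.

Total weld length L = 330 mm.
Required throat t_e = P_u / (φ × 0.6 F_EXX × L) = 836 / (0.75 × 0.6 × 620 × 330 × 10⁻³) = 9.08 mm.
Required leg w = t_e / 0.707 = 12.84 mm → use 13 mm.

w = 13 mm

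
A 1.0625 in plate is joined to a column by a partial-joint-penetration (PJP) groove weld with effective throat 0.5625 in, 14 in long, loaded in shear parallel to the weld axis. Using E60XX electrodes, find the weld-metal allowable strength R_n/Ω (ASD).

R_n/Ω ≈ 142 kips

E60XX → F_EXX = 60 ksi.
Effective throat (given) t_e = 0.5625 in.
A_we = 0.5625 × 14 = 7.875 in².
F_nw = 0.6 F_EXX = 36 ksi.
R_n/Ω = (36 × 7.875) / 2.0 = 141.8 kips.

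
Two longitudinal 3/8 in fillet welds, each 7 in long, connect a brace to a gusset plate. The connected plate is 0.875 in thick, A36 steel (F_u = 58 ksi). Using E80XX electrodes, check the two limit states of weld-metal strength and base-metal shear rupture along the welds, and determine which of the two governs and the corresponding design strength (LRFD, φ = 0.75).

φR_n ≈ 134 kips (weld metal governs)

E80XX → F_EXX = 80 ksi.
t_e = 0.707 × 0.375 = 0.2651 in; L = 14 in.
Weld metal: φR_n = 0.75 × 0.6 × 80 × 0.2651 × 14 = 133.6 kips.
Base metal (shear rupture): φR_n = 0.75 × 0.6 × 58 × 0.875 × 14 = 319.7 kips.
Governing: weld metal.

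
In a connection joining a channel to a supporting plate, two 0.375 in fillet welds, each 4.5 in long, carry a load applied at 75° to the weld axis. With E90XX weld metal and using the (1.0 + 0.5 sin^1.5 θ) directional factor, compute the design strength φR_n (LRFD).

E90XX → F_EXX = 90 ksi.
t_e = 0.707 × 0.375 = 0.2651 in; A_we = 0.2651 × 9 = 2.386 in².
Directional factor: 1.0 + 0.5 sin^1.5(75°) = 1.475.
F_nw = 0.6 × 90 × 1.475 = 79.63 ksi.
φR_n = 0.75 × 79.63 × 2.386 = 142.5 kip.

φR_n ≈ 143 kip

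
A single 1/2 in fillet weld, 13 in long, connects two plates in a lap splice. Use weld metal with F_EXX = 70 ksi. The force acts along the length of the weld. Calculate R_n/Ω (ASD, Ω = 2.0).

R_n/Ω ≈ 96.5 kip

Effective throat t_e = 0.707 × 0.5 = 0.3535 in.
Total length L = 13 in; A_we = 0.3535 × 13 = 4.595 in².
F_nw = 0.6 F_EXX = 0.6 × 70 = 42 ksi.
R_n = 42 × 4.595 = 193 kip; R_n/Ω = 193/2.0 = 96.51 kip.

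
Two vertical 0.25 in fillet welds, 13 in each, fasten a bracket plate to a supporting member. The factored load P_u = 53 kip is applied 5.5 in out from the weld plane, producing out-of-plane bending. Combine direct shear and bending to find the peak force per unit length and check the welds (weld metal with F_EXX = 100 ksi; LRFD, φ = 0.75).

L_w = 2 × 13 = 26 in; section modulus (unit throat) S = 2 × L²/6 = 56.33 in².
Direct shear f_v = P/L_w = 53/26 = 2.038 kip/in.
Moment M = P × e = 53 × 5.5 = 291.5 kip·in; bending f_b = M/S = 5.175 kip/in.
f_max = √(f_v² + f_b²) = √(2.038² + 5.175²) = 5.562 kip/in.
φr_n = 0.75 × 0.6 × 100 × (0.707 × 0.25) = 7.954 kip/in → adequate.

f_max ≈ 5.56 kip/in; adequate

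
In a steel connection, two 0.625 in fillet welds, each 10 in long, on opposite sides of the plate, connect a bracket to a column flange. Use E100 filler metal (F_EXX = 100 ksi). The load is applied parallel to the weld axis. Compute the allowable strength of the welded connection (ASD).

Effective throat t_e = 0.707 × 0.625 = 0.4419 in.
Total length L = 20 in; A_we = 0.4419 × 20 = 8.837 in².
F_nw = 0.6 F_EXX = 0.6 × 100 = 60 ksi.
R_n = 60 × 8.837 = 530.2 kips; R_n/Ω = 530.2/2.0 = 265.1 kips.

R_n/Ω ≈ 265 kips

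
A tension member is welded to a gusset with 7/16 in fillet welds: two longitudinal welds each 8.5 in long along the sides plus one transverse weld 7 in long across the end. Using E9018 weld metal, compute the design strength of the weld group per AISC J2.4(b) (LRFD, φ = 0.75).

E90XX → F_EXX = 90 ksi.
t_e = 0.707 × 0.4375 = 0.3093 in.
R_nwl = 0.6 × 90 × 0.3093 × 17 = 283.9 kips (longitudinal, 2 welds).
R_nwt = 0.6 × 90 × 0.3093 × 7 = 116.9 kips (transverse, base value).
(i) R_nwl + R_nwt = 400.9 kips; (ii) 0.85 R_nwl + 1.5 R_nwt = 416.7 kips.
R_n = max = 416.7 kips [governs: (ii)]; φR_n = 312.6 kips.

φR_n ≈ 313 kips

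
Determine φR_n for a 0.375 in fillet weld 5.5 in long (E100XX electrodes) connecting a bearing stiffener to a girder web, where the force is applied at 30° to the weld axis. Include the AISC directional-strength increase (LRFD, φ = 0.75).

φR_n ≈ 77.2 kip

E100XX → F_EXX = 100 ksi.
t_e = 0.707 × 0.375 = 0.2651 in; A_we = 0.2651 × 5.5 = 1.458 in².
Directional factor: 1.0 + 0.5 sin^1.5(30°) = 1.177.
F_nw = 0.6 × 100 × 1.177 = 70.61 ksi.
φR_n = 0.75 × 70.61 × 1.458 = 77.22 kip.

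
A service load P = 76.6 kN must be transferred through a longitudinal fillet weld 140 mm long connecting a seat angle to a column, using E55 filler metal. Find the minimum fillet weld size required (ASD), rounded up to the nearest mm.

E55XX → F_EXX = 550 MPa.
Total weld length L = 140 mm.
Required throat t_e = P × Ω / (0.6 F_EXX × L) = 76.6 × 2.0 / (0.6 × 550 × 140 × 10⁻³) = 3.316 mm.
Required leg w = t_e / 0.707 = 4.69 mm → use 5 mm.

w = 5 mm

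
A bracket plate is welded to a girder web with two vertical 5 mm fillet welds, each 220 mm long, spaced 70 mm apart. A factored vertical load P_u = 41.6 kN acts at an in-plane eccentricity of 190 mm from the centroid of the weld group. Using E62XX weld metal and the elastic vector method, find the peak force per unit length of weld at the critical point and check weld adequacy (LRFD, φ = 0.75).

f_max ≈ 433 N/mm; adequate

E62XX → F_EXX = 620 MPa.
Total weld length L_w = 440 mm. Treat welds as unit-width lines.
Polar moment about centroid: J = 2[d³/12 + d(b/2)²] = 2[220³/12 + 220×35²] = 2314000 mm³.
Direct shear f_v = P/L_w = 41.6×10³ / 440 = 94.55 N/mm (vertical).
Torsion M = P·e = 41.6×10³ × 190 = 7904000 N·mm.
Critical point at (x, y) = (35, 110) from centroid. f_tx = M·y/J = 375.8 N/mm; f_ty = M·x/J = 119.6 N/mm.
Resultant f_max = √[f_tx² + (f_v + f_ty)²] = √[375.8² + (94.55 + 119.6)²] = 432.5 N/mm.
Capacity per unit length: φr_n = 0.75 × 0.6 × 620 × (0.707 × 5) = 986.3 N/mm.
432.5 ≤ 986.3 → adequate.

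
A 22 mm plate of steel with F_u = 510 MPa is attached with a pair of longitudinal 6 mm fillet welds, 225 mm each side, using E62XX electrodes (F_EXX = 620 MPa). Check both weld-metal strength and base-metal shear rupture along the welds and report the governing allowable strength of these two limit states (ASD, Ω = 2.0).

t_e = 0.707 × 6 = 4.242 mm; L = 450 mm.
Weld metal: R_n/Ω = (1/2.0) × 0.6 × 620 × 4.242 × 450 × 10⁻³ = 355.1 kN.
Base metal (shear rupture): R_n/Ω = (1/2.0) × 0.6 × 510 × 22 × 450 × 10⁻³ = 1515 kN.
Governing: weld metal.

R_n/Ω ≈ 355 kN (weld metal governs)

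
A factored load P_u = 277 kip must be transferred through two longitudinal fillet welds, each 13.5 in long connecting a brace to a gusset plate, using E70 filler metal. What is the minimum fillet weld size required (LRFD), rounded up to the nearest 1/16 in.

E70XX → F_EXX = 70 ksi.
Total weld length L = 27 in.
Required throat t_e = P_u / (φ × 0.6 F_EXX × L) = 277 / (0.75 × 0.6 × 70 × 27) = 0.3257 in.
Required leg w = t_e / 0.707 = 0.4607 in → use 1/2 in.

w = 1/2 in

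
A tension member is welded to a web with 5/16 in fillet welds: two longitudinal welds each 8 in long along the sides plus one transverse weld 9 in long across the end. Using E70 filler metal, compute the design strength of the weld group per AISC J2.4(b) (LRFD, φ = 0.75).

E70XX → F_EXX = 70 ksi.
t_e = 0.707 × 0.3125 = 0.2209 in.
R_nwl = 0.6 × 70 × 0.2209 × 16 = 148.5 kips (longitudinal, 2 welds).
R_nwt = 0.6 × 70 × 0.2209 × 9 = 83.51 kips (transverse, base value).
(i) R_nwl + R_nwt = 232 kips; (ii) 0.85 R_nwl + 1.5 R_nwt = 251.5 kips.
R_n = max = 251.5 kips [governs: (ii)]; φR_n = 188.6 kips.

φR_n ≈ 189 kips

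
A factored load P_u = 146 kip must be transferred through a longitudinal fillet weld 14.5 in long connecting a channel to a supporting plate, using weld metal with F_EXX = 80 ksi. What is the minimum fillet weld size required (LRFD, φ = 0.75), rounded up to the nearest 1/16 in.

w = 7/16 in

Total weld length L = 14.5 in.
Required throat t_e = P_u / (φ × 0.6 F_EXX × L) = 146 / (0.75 × 0.6 × 80 × 14.5) = 0.2797 in.
Required leg w = t_e / 0.707 = 0.3956 in → use 7/16 in.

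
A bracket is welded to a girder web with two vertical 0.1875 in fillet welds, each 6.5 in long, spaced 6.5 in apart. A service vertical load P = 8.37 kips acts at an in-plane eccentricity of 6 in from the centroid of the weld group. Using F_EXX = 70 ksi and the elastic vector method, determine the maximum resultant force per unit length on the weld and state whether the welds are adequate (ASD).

f_max ≈ 1.78 kip/in; adequate

Total weld length L_w = 13 in. Treat welds as unit-width lines.
Polar moment about centroid: J = 2[d³/12 + d(b/2)²] = 2[6.5³/12 + 6.5×3.25²] = 183.1 in³.
Direct shear f_v = P/L_w = 8.37 / 13 = 0.6438 kip/in (vertical).
Torsion M = P·e = 8.37 × 6 = 50.22 kip·in.
Critical point at (x, y) = (3.25, 3.25) from centroid. f_tx = M·y/J = 0.8915 kip/in; f_ty = M·x/J = 0.8915 kip/in.
Resultant f_max = √[f_tx² + (f_v + f_ty)²] = √[0.8915² + (0.6438 + 0.8915)²] = 1.775 kip/in.
Capacity per unit length: r_n/Ω = (1/2.0) × 0.6 × 70 × (0.707 × 0.1875) = 2.784 kip/in.
1.775 ≤ 2.784 → adequate.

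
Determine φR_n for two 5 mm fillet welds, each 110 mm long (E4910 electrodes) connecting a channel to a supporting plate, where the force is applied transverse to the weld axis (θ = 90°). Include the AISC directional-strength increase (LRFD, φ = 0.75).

φR_n ≈ 257 kN

E49XX → F_EXX = 490 MPa.
t_e = 0.707 × 5 = 3.535 mm; A_we = 3.535 × 220 = 777.7 mm².
Directional factor: 1.0 + 0.5 sin^1.5(90°) = 1.5.
F_nw = 0.6 × 490 × 1.5 = 441 MPa.
φR_n = 0.75 × 441 × 777.7 × 10⁻³ = 257.2 kN.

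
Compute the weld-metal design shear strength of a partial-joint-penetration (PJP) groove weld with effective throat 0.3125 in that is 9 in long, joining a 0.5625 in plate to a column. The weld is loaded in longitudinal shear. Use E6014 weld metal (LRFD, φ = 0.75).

φR_n ≈ 75.9 kip

E60XX → F_EXX = 60 ksi.
Effective throat (given) t_e = 0.3125 in.
A_we = 0.3125 × 9 = 2.812 in².
F_nw = 0.6 F_EXX = 36 ksi.
φR_n = 0.75 × 36 × 2.812 = 75.94 kip.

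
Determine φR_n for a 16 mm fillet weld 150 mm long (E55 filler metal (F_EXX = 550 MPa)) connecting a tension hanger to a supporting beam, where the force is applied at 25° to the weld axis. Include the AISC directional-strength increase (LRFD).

φR_n ≈ 478 kN

t_e = 0.707 × 16 = 11.31 mm; A_we = 11.31 × 150 = 1697 mm².
Directional factor: 1.0 + 0.5 sin^1.5(25°) = 1.137.
F_nw = 0.6 × 550 × 1.137 = 375.3 MPa.
φR_n = 0.75 × 375.3 × 1697 × 10⁻³ = 477.6 kN.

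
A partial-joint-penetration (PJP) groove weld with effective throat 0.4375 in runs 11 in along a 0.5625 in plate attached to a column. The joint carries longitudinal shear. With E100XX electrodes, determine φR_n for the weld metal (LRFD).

φR_n ≈ 217 kip

E100XX → F_EXX = 100 ksi.
Effective throat (given) t_e = 0.4375 in.
A_we = 0.4375 × 11 = 4.812 in².
F_nw = 0.6 F_EXX = 60 ksi.
φR_n = 0.75 × 60 × 4.812 = 216.6 kip.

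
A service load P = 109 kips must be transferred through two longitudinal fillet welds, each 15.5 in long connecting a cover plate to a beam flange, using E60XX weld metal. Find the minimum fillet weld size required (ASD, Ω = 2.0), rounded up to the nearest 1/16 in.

E60XX → F_EXX = 60 ksi.
Total weld length L = 31 in.
Required throat t_e = P × Ω / (0.6 F_EXX × L) = 109 × 2.0 / (0.6 × 60 × 31) = 0.1953 in.
Required leg w = t_e / 0.707 = 0.2763 in → use 5/16 in.

w = 5/16 in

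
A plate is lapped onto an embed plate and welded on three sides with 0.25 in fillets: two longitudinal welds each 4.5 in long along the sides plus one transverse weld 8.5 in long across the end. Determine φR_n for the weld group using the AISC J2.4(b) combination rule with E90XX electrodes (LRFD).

E90XX → F_EXX = 90 ksi.
t_e = 0.707 × 0.25 = 0.1767 in.
R_nwl = 0.6 × 90 × 0.1767 × 9 = 85.9 kip (longitudinal, 2 welds).
R_nwt = 0.6 × 90 × 0.1767 × 8.5 = 81.13 kip (transverse, base value).
(i) R_nwl + R_nwt = 167 kip; (ii) 0.85 R_nwl + 1.5 R_nwt = 194.7 kip.
R_n = max = 194.7 kip [governs: (ii)]; φR_n = 146 kip.

φR_n ≈ 146 kip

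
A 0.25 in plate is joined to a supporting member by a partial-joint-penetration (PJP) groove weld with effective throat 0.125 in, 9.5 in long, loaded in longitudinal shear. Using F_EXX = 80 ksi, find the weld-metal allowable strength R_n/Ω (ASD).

Effective throat (given) t_e = 0.125 in.
A_we = 0.125 × 9.5 = 1.188 in².
F_nw = 0.6 F_EXX = 48 ksi.
R_n/Ω = (48 × 1.188) / 2.0 = 28.5 kips.

R_n/Ω ≈ 28.5 kips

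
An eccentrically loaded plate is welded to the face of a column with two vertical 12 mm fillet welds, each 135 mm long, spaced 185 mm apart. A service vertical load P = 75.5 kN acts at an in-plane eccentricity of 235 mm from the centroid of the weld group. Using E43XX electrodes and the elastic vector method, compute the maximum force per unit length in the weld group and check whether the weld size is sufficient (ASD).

E43XX → F_EXX = 430 MPa.
Total weld length L_w = 270 mm. Treat welds as unit-width lines.
Polar moment about centroid: J = 2[d³/12 + d(b/2)²] = 2[135³/12 + 135×92.5²] = 2720000 mm³.
Direct shear f_v = P/L_w = 75.5×10³ / 270 = 279.6 N/mm (vertical).
Torsion M = P·e = 75.5×10³ × 235 = 17742000 N·mm.
Critical point at (x, y) = (92.5, 67.5) from centroid. f_tx = M·y/J = 440.3 N/mm; f_ty = M·x/J = 603.3 N/mm.
Resultant f_max = √[f_tx² + (f_v + f_ty)²] = √[440.3² + (279.6 + 603.3)²] = 986.6 N/mm.
Capacity per unit length: r_n/Ω = (1/2.0) × 0.6 × 430 × (0.707 × 12) = 1094 N/mm.
986.6 ≤ 1094 → adequate.

f_max ≈ 987 N/mm; adequate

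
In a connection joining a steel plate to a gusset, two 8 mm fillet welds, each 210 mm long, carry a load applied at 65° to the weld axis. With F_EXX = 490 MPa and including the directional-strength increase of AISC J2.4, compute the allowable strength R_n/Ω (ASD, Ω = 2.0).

t_e = 0.707 × 8 = 5.656 mm; A_we = 5.656 × 420 = 2376 mm².
Directional factor: 1.0 + 0.5 sin^1.5(65°) = 1.431.
F_nw = 0.6 × 490 × 1.431 = 420.8 MPa.
R_n/Ω = (420.8 × 2376) / 2.0 × 10⁻³ = 499.8 kN.

R_n/Ω ≈ 500 kN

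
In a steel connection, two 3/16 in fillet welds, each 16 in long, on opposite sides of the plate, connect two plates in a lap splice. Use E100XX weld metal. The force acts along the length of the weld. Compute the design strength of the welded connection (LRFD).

φR_n ≈ 191 kip

E100XX → F_EXX = 100 ksi.
Effective throat t_e = 0.707 × 0.1875 = 0.1326 in.
Total length L = 32 in; A_we = 0.1326 × 32 = 4.242 in².
F_nw = 0.6 F_EXX = 0.6 × 100 = 60 ksi.
φR_n = 0.75 × 60 × 4.242 = 190.9 kip.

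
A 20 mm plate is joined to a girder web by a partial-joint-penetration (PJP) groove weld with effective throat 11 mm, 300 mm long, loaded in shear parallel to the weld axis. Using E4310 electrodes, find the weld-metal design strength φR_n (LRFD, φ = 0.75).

φR_n ≈ 639 kN

E43XX → F_EXX = 430 MPa.
Effective throat (given) t_e = 11 mm.
A_we = 11 × 300 = 3300 mm².
F_nw = 0.6 F_EXX = 258 MPa.
φR_n = 0.75 × 258 × 3300 × 10⁻³ = 638.5 kN.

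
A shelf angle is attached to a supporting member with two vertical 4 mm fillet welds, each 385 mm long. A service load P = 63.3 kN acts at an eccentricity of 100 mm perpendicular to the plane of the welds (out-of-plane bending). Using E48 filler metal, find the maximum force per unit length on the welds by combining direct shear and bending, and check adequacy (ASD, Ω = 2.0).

f_max ≈ 152 N/mm; adequate

E48XX → F_EXX = 480 MPa.
L_w = 2 × 385 = 770 mm; section modulus (unit throat) S = 2 × L²/6 = 49410 mm².
Direct shear f_v = P/L_w = 63.3×10³/770 = 82.21 N/mm.
Moment M = P × e = 63.3×10³ × 100 = 6330000 N·mm; bending f_b = M/S = 128.1 N/mm.
f_max = √(f_v² + f_b²) = √(82.21² + 128.1²) = 152.2 N/mm.
r_n/Ω = (1/2.0) × 0.6 × 480 × (0.707 × 4) = 407.2 N/mm → adequate.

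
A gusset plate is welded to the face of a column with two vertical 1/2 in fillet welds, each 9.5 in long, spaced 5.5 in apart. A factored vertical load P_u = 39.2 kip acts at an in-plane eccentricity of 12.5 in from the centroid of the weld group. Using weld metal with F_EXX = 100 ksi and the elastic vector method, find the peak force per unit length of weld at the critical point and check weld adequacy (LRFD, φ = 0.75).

f_max ≈ 10.6 kip/in; adequate

Total weld length L_w = 19 in. Treat welds as unit-width lines.
Polar moment about centroid: J = 2[d³/12 + d(b/2)²] = 2[9.5³/12 + 9.5×2.75²] = 286.6 in³.
Direct shear f_v = P/L_w = 39.2 / 19 = 2.063 kip/in (vertical).
Torsion M = P·e = 39.2 × 12.5 = 490 kip·in.
Critical point at (x, y) = (2.75, 4.75) from centroid. f_tx = M·y/J = 8.122 kip/in; f_ty = M·x/J = 4.702 kip/in.
Resultant f_max = √[f_tx² + (f_v + f_ty)²] = √[8.122² + (2.063 + 4.702)²] = 10.57 kip/in.
Capacity per unit length: φr_n = 0.75 × 0.6 × 100 × (0.707 × 0.5) = 15.91 kip/in.
10.57 ≤ 15.91 → adequate.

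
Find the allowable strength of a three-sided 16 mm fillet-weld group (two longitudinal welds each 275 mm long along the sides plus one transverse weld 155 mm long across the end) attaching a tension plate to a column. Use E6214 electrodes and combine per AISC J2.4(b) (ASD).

E62XX → F_EXX = 620 MPa.
t_e = 0.707 × 16 = 11.31 mm.
R_nwl = 0.6 × 620 × 11.31 × 550 × 10⁻³ = 2314 kN (longitudinal, 2 welds).
R_nwt = 0.6 × 620 × 11.31 × 155 × 10⁻³ = 652.2 kN (transverse, base value).
(i) R_nwl + R_nwt = 2967 kN; (ii) 0.85 R_nwl + 1.5 R_nwt = 2946 kN.
R_n = max = 2967 kN [governs: (i)]; R_n/Ω = 1483 kN.

R_n/Ω ≈ 1480 kN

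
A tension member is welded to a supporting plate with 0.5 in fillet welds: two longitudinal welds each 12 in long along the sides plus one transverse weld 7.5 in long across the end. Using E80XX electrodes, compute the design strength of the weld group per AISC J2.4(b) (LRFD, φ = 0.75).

φR_n ≈ 403 kips

E80XX → F_EXX = 80 ksi.
t_e = 0.707 × 0.5 = 0.3535 in.
R_nwl = 0.6 × 80 × 0.3535 × 24 = 407.2 kips (longitudinal, 2 welds).
R_nwt = 0.6 × 80 × 0.3535 × 7.5 = 127.3 kips (transverse, base value).
(i) R_nwl + R_nwt = 534.5 kips; (ii) 0.85 R_nwl + 1.5 R_nwt = 537 kips.
R_n = max = 537 kips [governs: (ii)]; φR_n = 402.8 kips.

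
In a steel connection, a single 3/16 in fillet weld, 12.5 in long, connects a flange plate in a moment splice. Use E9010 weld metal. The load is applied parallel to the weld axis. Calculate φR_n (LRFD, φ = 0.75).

φR_n ≈ 67.1 kip

E90XX → F_EXX = 90 ksi.
Effective throat t_e = 0.707 × 0.1875 = 0.1326 in.
Total length L = 12.5 in; A_we = 0.1326 × 12.5 = 1.657 in².
F_nw = 0.6 F_EXX = 0.6 × 90 = 54 ksi.
φR_n = 0.75 × 54 × 1.657 = 67.11 kip.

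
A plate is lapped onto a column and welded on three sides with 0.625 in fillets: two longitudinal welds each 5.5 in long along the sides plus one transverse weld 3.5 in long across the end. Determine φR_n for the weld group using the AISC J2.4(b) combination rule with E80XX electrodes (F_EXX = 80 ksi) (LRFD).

t_e = 0.707 × 0.625 = 0.4419 in.
R_nwl = 0.6 × 80 × 0.4419 × 11 = 233.3 kips (longitudinal, 2 welds).
R_nwt = 0.6 × 80 × 0.4419 × 3.5 = 74.23 kips (transverse, base value).
(i) R_nwl + R_nwt = 307.5 kips; (ii) 0.85 R_nwl + 1.5 R_nwt = 309.7 kips.
R_n = max = 309.7 kips [governs: (ii)]; φR_n = 232.2 kips.

φR_n ≈ 232 kips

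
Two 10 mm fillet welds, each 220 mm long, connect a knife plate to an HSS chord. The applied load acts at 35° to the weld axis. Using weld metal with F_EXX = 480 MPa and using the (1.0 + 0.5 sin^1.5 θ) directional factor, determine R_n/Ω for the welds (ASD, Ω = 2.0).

t_e = 0.707 × 10 = 7.07 mm; A_we = 7.07 × 440 = 3111 mm².
Directional factor: 1.0 + 0.5 sin^1.5(35°) = 1.217.
F_nw = 0.6 × 480 × 1.217 = 350.6 MPa.
R_n/Ω = (350.6 × 3111) / 2.0 × 10⁻³ = 545.3 kN.

R_n/Ω ≈ 545 kN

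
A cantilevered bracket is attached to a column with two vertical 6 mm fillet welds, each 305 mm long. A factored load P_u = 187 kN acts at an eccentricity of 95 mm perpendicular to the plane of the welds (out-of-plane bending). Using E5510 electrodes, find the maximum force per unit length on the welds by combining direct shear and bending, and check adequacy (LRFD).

f_max ≈ 650 N/mm; adequate

E55XX → F_EXX = 550 MPa.
L_w = 2 × 305 = 610 mm; section modulus (unit throat) S = 2 × L²/6 = 31010 mm².
Direct shear f_v = P/L_w = 187×10³/610 = 306.6 N/mm.
Moment M = P × e = 187×10³ × 95 = 17765000 N·mm; bending f_b = M/S = 572.9 N/mm.
f_max = √(f_v² + f_b²) = √(306.6² + 572.9²) = 649.8 N/mm.
φr_n = 0.75 × 0.6 × 550 × (0.707 × 6) = 1050 N/mm → adequate.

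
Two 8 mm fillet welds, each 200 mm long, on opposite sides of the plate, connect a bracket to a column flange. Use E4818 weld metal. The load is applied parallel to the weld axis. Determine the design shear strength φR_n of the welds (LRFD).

E48XX → F_EXX = 480 MPa.
Effective throat t_e = 0.707 × 8 = 5.656 mm.
Total length L = 400 mm; A_we = 5.656 × 400 = 2262 mm².
F_nw = 0.6 F_EXX = 0.6 × 480 = 288 MPa.
φR_n = 0.75 × 288 × 2262 × 10⁻³ = 488.7 kN.

φR_n ≈ 489 kN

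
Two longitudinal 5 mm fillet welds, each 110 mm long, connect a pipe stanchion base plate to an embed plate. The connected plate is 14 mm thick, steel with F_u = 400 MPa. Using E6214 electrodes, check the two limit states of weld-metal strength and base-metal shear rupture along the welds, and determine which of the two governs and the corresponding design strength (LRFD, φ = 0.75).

φR_n ≈ 217 kN (weld metal governs)

E62XX → F_EXX = 620 MPa.
t_e = 0.707 × 5 = 3.535 mm; L = 220 mm.
Weld metal: φR_n = 0.75 × 0.6 × 620 × 3.535 × 220 × 10⁻³ = 217 kN.
Base metal (shear rupture): φR_n = 0.75 × 0.6 × 400 × 14 × 220 × 10⁻³ = 554.4 kN.
Governing: weld metal.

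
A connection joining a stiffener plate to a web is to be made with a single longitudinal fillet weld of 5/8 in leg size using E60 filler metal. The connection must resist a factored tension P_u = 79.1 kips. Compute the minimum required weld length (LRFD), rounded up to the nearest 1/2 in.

E60XX → F_EXX = 60 ksi.
Throat t_e = 0.707 × 0.625 = 0.4419 in.
φr_n = 0.75 × 0.6 × 60 × 0.4419 = 11.93 kips/in.
L_req = P_u / φr_n = 79.1 / 11.93 = 6.63 in total.
Round up → use L = 7 in.

L = 7 in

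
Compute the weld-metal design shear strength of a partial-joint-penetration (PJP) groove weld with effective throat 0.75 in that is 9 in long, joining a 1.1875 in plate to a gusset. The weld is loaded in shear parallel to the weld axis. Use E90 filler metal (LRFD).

E90XX → F_EXX = 90 ksi.
Effective throat (given) t_e = 0.75 in.
A_we = 0.75 × 9 = 6.75 in².
F_nw = 0.6 F_EXX = 54 ksi.
φR_n = 0.75 × 54 × 6.75 = 273.4 kips.

φR_n ≈ 273 kips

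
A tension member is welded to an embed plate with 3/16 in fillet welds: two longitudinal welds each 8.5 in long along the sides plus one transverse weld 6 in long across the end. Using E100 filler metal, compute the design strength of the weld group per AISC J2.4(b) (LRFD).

E100XX → F_EXX = 100 ksi.
t_e = 0.707 × 0.1875 = 0.1326 in.
R_nwl = 0.6 × 100 × 0.1326 × 17 = 135.2 kips (longitudinal, 2 welds).
R_nwt = 0.6 × 100 × 0.1326 × 6 = 47.72 kips (transverse, base value).
(i) R_nwl + R_nwt = 182.9 kips; (ii) 0.85 R_nwl + 1.5 R_nwt = 186.5 kips.
R_n = max = 186.5 kips [governs: (ii)]; φR_n = 139.9 kips.

φR_n ≈ 140 kips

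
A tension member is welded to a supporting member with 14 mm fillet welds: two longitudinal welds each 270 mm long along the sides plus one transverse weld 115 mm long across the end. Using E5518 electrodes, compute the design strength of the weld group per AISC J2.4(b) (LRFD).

E55XX → F_EXX = 550 MPa.
t_e = 0.707 × 14 = 9.898 mm.
R_nwl = 0.6 × 550 × 9.898 × 540 × 10⁻³ = 1764 kN (longitudinal, 2 welds).
R_nwt = 0.6 × 550 × 9.898 × 115 × 10⁻³ = 375.6 kN (transverse, base value).
(i) R_nwl + R_nwt = 2139 kN; (ii) 0.85 R_nwl + 1.5 R_nwt = 2063 kN.
R_n = max = 2139 kN [governs: (i)]; φR_n = 1605 kN.

φR_n ≈ 1600 kN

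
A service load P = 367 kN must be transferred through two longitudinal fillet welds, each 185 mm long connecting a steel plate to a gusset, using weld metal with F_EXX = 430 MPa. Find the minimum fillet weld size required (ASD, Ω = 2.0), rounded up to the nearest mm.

Total weld length L = 370 mm.
Required throat t_e = P × Ω / (0.6 F_EXX × L) = 367 × 2.0 / (0.6 × 430 × 370 × 10⁻³) = 7.689 mm.
Required leg w = t_e / 0.707 = 10.88 mm → use 11 mm.

w = 11 mm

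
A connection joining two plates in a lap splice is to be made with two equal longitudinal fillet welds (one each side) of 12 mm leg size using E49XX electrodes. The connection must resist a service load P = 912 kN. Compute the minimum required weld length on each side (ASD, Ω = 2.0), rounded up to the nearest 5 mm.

L = 370 mm on each side

E49XX → F_EXX = 490 MPa.
Throat t_e = 0.707 × 12 = 8.484 mm.
r_n/Ω = (0.6 × 490 × 8.484) / 2.0 = 1247 N/mm = 1.247 kN/mm.
L_req = P / (r_n/Ω) = 912 / 1.247 = 731.3 mm total.
Per side: 731.3 / 2 = 365.6 mm.
Round up → use L = 370 mm on each side.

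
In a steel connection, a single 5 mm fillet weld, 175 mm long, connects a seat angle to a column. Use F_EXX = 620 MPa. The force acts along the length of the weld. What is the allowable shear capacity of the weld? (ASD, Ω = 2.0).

R_n/Ω ≈ 115 kN

Effective throat t_e = 0.707 × 5 = 3.535 mm.
Total length L = 175 mm; A_we = 3.535 × 175 = 618.6 mm².
F_nw = 0.6 F_EXX = 0.6 × 620 = 372 MPa.
R_n = 372 × 618.6 × 10⁻³ = 230.1 kN; R_n/Ω = 230.1/2.0 = 115.1 kN.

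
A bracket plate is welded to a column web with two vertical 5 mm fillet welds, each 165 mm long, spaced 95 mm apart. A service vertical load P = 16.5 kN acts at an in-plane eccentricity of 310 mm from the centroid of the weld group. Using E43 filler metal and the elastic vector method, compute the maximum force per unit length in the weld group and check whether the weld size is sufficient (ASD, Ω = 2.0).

E43XX → F_EXX = 430 MPa.
Total weld length L_w = 330 mm. Treat welds as unit-width lines.
Polar moment about centroid: J = 2[d³/12 + d(b/2)²] = 2[165³/12 + 165×47.5²] = 1493000 mm³.
Direct shear f_v = P/L_w = 16.5×10³ / 330 = 50 N/mm (vertical).
Torsion M = P·e = 16.5×10³ × 310 = 5115000 N·mm.
Critical point at (x, y) = (47.5, 82.5) from centroid. f_tx = M·y/J = 282.6 N/mm; f_ty = M·x/J = 162.7 N/mm.
Resultant f_max = √[f_tx² + (f_v + f_ty)²] = √[282.6² + (50 + 162.7)²] = 353.7 N/mm.
Capacity per unit length: r_n/Ω = (1/2.0) × 0.6 × 430 × (0.707 × 5) = 456 N/mm.
353.7 ≤ 456 → adequate.

f_max ≈ 354 N/mm; adequate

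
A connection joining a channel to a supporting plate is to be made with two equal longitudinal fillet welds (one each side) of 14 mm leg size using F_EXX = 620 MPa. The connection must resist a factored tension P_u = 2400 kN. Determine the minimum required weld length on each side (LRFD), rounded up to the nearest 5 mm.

L = 435 mm on each side

Throat t_e = 0.707 × 14 = 9.898 mm.
φr_n = 0.75 × 0.6 × 620 × 9.898 × 10⁻³ = 2.762 kN/mm.
L_req = P_u / φr_n = 2400 / 2.762 = 869.1 mm total.
Per side: 869.1 / 2 = 434.5 mm.
Round up → use L = 435 mm on each side.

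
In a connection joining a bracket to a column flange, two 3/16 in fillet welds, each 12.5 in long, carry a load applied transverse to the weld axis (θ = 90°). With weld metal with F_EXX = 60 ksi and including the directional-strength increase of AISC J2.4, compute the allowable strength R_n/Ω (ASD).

R_n/Ω ≈ 89.5 kips

t_e = 0.707 × 0.1875 = 0.1326 in; A_we = 0.1326 × 25 = 3.314 in².
Directional factor: 1.0 + 0.5 sin^1.5(90°) = 1.5.
F_nw = 0.6 × 60 × 1.5 = 54 ksi.
R_n/Ω = (54 × 3.314) / 2.0 = 89.48 kips.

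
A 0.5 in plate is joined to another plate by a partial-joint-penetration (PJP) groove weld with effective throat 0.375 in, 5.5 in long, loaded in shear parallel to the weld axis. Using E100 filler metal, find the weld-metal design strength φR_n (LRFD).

φR_n ≈ 92.8 kips

E100XX → F_EXX = 100 ksi.
Effective throat (given) t_e = 0.375 in.
A_we = 0.375 × 5.5 = 2.062 in².
F_nw = 0.6 F_EXX = 60 ksi.
φR_n = 0.75 × 60 × 2.062 = 92.81 kips.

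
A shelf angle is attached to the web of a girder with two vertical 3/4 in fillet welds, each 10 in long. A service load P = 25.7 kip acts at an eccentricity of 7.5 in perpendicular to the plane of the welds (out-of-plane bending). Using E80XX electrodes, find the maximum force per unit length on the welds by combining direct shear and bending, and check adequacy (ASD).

E80XX → F_EXX = 80 ksi.
L_w = 2 × 10 = 20 in; section modulus (unit throat) S = 2 × L²/6 = 33.33 in².
Direct shear f_v = P/L_w = 25.7/20 = 1.285 kip/in.
Moment M = P × e = 25.7 × 7.5 = 192.75 kip·in; bending f_b = M/S = 5.782 kip/in.
f_max = √(f_v² + f_b²) = √(1.285² + 5.782²) = 5.924 kip/in.
r_n/Ω = (1/2.0) × 0.6 × 80 × (0.707 × 0.75) = 12.73 kip/in → adequate.

f_max ≈ 5.92 kip/in; adequate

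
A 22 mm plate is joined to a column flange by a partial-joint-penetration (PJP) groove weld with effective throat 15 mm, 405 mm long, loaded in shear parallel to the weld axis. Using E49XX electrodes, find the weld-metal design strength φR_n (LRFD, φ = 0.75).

E49XX → F_EXX = 490 MPa.
Effective throat (given) t_e = 15 mm.
A_we = 15 × 405 = 6075 mm².
F_nw = 0.6 F_EXX = 294 MPa.
φR_n = 0.75 × 294 × 6075 × 10⁻³ = 1340 kN.

φR_n ≈ 1340 kN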